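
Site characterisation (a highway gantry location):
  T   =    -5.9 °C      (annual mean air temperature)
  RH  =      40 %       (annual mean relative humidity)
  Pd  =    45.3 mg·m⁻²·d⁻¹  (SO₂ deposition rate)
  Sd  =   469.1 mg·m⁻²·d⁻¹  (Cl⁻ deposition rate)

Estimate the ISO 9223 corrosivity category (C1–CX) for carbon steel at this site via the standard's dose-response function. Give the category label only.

carbon steel: f(T) = +0.150·(T−10) [T≤10 °C] = -2.3850
  Pd branch = 1.77·Pd^0.52·e^(0.02·RH+f) = 2.635 μm/a
  Sd branch = 0.102·Sd^0.62·e^(0.033·RH+0.04·T) = 13.66 μm/a
  r_corr = 2.635 + 13.66 = 16.3 μm/a
ISO 9223 Table 2 (carbon steel): 1.3 < 16.3 ≤ 25 μm/a ⇒ C2

C2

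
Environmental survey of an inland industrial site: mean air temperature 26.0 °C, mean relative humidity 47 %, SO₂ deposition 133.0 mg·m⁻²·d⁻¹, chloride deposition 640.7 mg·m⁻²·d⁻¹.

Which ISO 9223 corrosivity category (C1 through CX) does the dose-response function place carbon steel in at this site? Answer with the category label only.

C5

carbon steel: f(T) = -0.054·(T−10) [T>10 °C] = -0.8640
  SO₂ term: 1.77·133.0^0.52·exp(0.02·47-0.8640) = 24.29
  Cl⁻ term: 0.102·640.7^0.62·exp(0.033·47+0.04·26.0) = 74.81
  r_corr = 24.29 + 74.81 = 99.1 μm/a
99.1 μm/a falls in (80, 200] for carbon steel → category C5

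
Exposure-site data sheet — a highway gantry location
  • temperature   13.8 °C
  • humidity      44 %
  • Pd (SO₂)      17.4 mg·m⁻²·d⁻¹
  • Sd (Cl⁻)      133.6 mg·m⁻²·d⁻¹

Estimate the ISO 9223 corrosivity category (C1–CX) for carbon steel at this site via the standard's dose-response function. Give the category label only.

carbon steel: T>10 °C ⇒ hinge -0.054·(13.8−10) = -0.2052
  sulphur-dioxide contribution → 15.35 μm/a
  chloride contribution → 15.74 μm/a
  ⇒ r_corr(carbon steel) = 31.09 μm/a
31.1 μm/a falls in (25, 50] for carbon steel → category C3

C3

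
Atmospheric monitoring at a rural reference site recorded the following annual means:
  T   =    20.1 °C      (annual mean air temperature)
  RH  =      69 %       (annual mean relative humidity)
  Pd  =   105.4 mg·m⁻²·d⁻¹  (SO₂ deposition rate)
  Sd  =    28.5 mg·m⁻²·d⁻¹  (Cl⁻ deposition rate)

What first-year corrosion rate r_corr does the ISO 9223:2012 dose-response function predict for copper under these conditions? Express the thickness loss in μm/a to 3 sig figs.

r_corr = 1.28 μm/a

copper: temperature factor f = -0.080·(10.1) = -0.8080
  Pd branch = 0.0053·Pd^0.26·e^(0.059·RH+f) = 0.4649 μm/a
  Sd branch = 0.01025·Sd^0.27·e^(0.036·RH+0.049·T) = 0.8129 μm/a
  r_corr = 0.4649 + 0.8129 = 1.278 μm/a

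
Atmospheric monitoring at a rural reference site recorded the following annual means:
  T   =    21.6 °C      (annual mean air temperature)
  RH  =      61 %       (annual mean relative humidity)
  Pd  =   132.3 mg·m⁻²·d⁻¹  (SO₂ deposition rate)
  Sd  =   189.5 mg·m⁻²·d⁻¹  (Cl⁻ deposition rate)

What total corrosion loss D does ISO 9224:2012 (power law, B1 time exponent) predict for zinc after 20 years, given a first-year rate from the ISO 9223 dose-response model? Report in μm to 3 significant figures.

D(20) = 49.8 μm

zinc: temperature factor f = -0.071·(11.6) = -0.8236
  Pd branch = 0.0129·Pd^0.44·e^(0.046·RH+f) = 0.8036 μm/a
  Cl⁻ term: 0.0175·189.5^0.57·exp(0.008·61+0.085·21.6) = 3.553
  r_corr = 0.8036 + 3.553 = 4.356 μm/a
Power-law: D(20) = r_corr · 20^0.813
  D(20) = 4.356 × 20^0.813 = 4.356 × 11.42 = 49.76 μm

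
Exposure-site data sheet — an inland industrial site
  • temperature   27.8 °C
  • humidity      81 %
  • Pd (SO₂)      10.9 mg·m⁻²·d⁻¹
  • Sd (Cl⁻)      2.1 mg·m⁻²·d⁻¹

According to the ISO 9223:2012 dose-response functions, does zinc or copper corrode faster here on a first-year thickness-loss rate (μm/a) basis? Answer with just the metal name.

copper

zinc: temperature factor f = -0.071·(17.8) = -1.2638
  Pd branch = 0.0129·Pd^0.44·e^(0.046·RH+f) = 0.4329 μm/a
  Sd branch = 0.0175·Sd^0.57·e^(0.008·RH+0.085·T) = 0.5425 μm/a
  sum: 0.4329 + 0.5425 → r_corr = 0.9753 μm/a
copper: f(T) = -0.080·(T−10) [T>10 °C] = -1.4240
  Pd branch = 0.0053·Pd^0.26·e^(0.059·RH+f) = 0.2825 μm/a
  Cl⁻ term: 0.01025·2.1^0.27·exp(0.036·81+0.049·27.8) = 0.9031
  r_corr = 0.2825 + 0.9031 = 1.186 μm/a
Ordering by μm/a: copper (1.19) > zinc (0.975)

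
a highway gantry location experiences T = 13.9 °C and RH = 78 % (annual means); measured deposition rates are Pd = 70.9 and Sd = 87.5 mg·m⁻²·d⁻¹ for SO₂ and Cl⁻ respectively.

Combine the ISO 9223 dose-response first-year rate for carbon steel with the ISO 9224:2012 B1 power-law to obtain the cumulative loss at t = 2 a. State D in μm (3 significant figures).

carbon steel: T>10 °C ⇒ hinge -0.054·(13.9−10) = -0.2106
  Pd branch = 1.77·Pd^0.52·e^(0.02·RH+f) = 62.57 μm/a
  Cl⁻ term: 0.102·87.5^0.62·exp(0.033·78+0.04·13.9) = 37.32
  r_corr = 62.57 + 37.32 = 99.89 μm/a
Power-law: D(2) = r_corr · 2^0.523
  D(2) = 99.89 × 2^0.523 = 99.89 × 1.437 = 143.5 μm

D(2) = 144 μm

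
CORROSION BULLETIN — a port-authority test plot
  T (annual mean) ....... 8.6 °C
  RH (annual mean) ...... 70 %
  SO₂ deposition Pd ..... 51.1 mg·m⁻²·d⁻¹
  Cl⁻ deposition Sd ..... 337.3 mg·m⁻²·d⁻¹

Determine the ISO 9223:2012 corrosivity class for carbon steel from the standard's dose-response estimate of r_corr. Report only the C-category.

C5

carbon steel: T≤10 °C ⇒ hinge +0.150·(8.6−10) = -0.2100
  SO₂ term: 1.77·51.1^0.52·exp(0.02·70-0.2100) = 44.99
  Cl⁻ term: 0.102·337.3^0.62·exp(0.033·70+0.04·8.6) = 53.53
  r_corr = 44.99 + 53.53 = 98.52 μm/a
98.5 μm/a falls in (80, 200] for carbon steel → category C5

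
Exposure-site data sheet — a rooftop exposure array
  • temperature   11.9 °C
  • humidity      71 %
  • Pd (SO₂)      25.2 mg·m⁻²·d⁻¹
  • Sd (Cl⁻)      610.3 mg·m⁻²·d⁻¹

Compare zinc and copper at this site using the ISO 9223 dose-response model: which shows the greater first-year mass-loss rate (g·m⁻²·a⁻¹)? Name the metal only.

zinc: f(T) = -0.071·(T−10) [T>10 °C] = -0.1349
  sulphur-dioxide contribution → 1.222 μm/a
  chloride contribution → 3.287 μm/a
  ⇒ r_corr(zinc) = 4.509 μm/a
  mass loss = 4.509 μm/a × 7.14 g/cm³ = 32.19 g·m⁻²·a⁻¹
copper: temperature factor f = -0.080·(1.9) = -0.1520
  sulphur-dioxide contribution → 0.6948 μm/a
  chloride contribution → 1.337 μm/a
  ⇒ r_corr(copper) = 2.032 μm/a
  mass loss = 2.032 μm/a × 8.96 g/cm³ = 18.2 g·m⁻²·a⁻¹
Ordering by g·m⁻²·a⁻¹: zinc (32.2) > copper (18.2)

zinc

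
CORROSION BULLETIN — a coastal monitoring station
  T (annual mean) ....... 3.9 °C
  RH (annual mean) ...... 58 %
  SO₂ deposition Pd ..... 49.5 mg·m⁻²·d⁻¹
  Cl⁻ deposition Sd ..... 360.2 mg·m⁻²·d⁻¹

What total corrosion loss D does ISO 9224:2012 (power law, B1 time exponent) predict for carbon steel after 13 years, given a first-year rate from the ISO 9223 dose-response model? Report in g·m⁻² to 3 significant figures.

carbon steel: T≤10 °C ⇒ hinge +0.150·(3.9−10) = -0.9150
  SO₂ term: 1.77·49.5^0.52·exp(0.02·58-0.9150) = 17.2
  Cl⁻ term: 0.102·360.2^0.62·exp(0.033·58+0.04·3.9) = 31.09
  r_corr = 17.2 + 31.09 = 48.29 μm/a
Long-term exponent b (ISO 9224 Table 2, B1) = 0.523
  D(13) = 48.29 × 13^0.523 = 48.29 × 3.825 = 184.7 μm
  Mass loss = 184.7 μm × 7.85 g/cm³ = 1450 g·m⁻²

D(13) = 1.45e+03 g·m⁻²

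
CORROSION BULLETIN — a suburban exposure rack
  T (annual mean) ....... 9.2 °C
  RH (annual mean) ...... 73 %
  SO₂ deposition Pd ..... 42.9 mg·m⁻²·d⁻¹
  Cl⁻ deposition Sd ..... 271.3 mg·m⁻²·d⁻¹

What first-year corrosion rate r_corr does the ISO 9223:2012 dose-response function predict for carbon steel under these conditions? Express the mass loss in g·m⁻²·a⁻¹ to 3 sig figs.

r_corr = 790 g·m⁻²·a⁻¹

carbon steel: T≤10 °C ⇒ hinge +0.150·(9.2−10) = -0.1200
  Pd branch = 1.77·Pd^0.52·e^(0.02·RH+f) = 47.73 μm/a
  Cl⁻ term: 0.102·271.3^0.62·exp(0.033·73+0.04·9.2) = 52.89
  sum: 47.73 + 52.89 → r_corr = 100.6 μm/a
Convert to mass loss: 100.6 μm/a × 7.85 g/cm³ = 789.9 g·m⁻²·a⁻¹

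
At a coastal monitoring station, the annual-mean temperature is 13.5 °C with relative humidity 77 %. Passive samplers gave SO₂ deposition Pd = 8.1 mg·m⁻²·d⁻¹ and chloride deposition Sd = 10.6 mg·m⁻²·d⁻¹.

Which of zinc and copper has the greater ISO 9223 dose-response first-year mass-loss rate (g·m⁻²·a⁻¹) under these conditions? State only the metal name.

copper

zinc: temperature factor f = -0.071·(3.5) = -0.2485
  SO₂ term: 0.0129·8.1^0.44·exp(0.046·77-0.2485) = 0.8723
  Cl⁻ term: 0.0175·10.6^0.57·exp(0.008·77+0.085·13.5) = 0.392
  sum: 0.8723 + 0.392 → r_corr = 1.264 μm/a
  mass loss = 1.264 μm/a × 7.14 g/cm³ = 9.028 g·m⁻²·a⁻¹
copper: f(T) = -0.080·(T−10) [T>10 °C] = -0.2800
  Pd branch = 0.0053·Pd^0.26·e^(0.059·RH+f) = 0.6485 μm/a
  Cl⁻ term: 0.01025·10.6^0.27·exp(0.036·77+0.049·13.5) = 0.6008
  sum: 0.6485 + 0.6008 → r_corr = 1.249 μm/a
  mass loss = 1.249 μm/a × 8.96 g/cm³ = 11.19 g·m⁻²·a⁻¹
Ordering by g·m⁻²·a⁻¹: copper (11.2) > zinc (9.03)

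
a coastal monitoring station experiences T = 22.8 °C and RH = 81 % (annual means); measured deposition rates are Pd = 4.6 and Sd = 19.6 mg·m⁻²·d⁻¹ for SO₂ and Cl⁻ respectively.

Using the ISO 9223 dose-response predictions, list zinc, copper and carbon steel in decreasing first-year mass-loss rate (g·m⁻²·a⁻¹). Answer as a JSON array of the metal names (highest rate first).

zinc: T>10 °C ⇒ hinge -0.071·(22.8−10) = -0.9088
  SO₂ term: 0.0129·4.6^0.44·exp(0.046·81-0.9088) = 0.4224
  Sd branch = 0.0175·Sd^0.57·e^(0.008·RH+0.085·T) = 1.267 μm/a
  sum: 0.4224 + 1.267 → r_corr = 1.689 μm/a
  mass loss = 1.689 μm/a × 7.14 g/cm³ = 12.06 g·m⁻²·a⁻¹
copper: temperature factor f = -0.080·(12.8) = -1.0240
  SO₂ term: 0.0053·4.6^0.26·exp(0.059·81-1.0240) = 0.3368
  Sd branch = 0.01025·Sd^0.27·e^(0.036·RH+0.049·T) = 1.292 μm/a
  r_corr = 0.3368 + 1.292 = 1.629 μm/a
  mass loss = 1.629 μm/a × 8.96 g/cm³ = 14.59 g·m⁻²·a⁻¹
carbon steel: temperature factor f = -0.054·(12.8) = -0.6912
  Pd branch = 1.77·Pd^0.52·e^(0.02·RH+f) = 9.908 μm/a
  Cl⁻ term: 0.102·19.6^0.62·exp(0.033·81+0.04·22.8) = 23.27
  r_corr = 9.908 + 23.27 = 33.18 μm/a
  mass loss = 33.18 μm/a × 7.85 g/cm³ = 260.4 g·m⁻²·a⁻¹
Ordering by g·m⁻²·a⁻¹: carbon steel (260) > copper (14.6) > zinc (12.1)

["carbon steel", "copper", "zinc"]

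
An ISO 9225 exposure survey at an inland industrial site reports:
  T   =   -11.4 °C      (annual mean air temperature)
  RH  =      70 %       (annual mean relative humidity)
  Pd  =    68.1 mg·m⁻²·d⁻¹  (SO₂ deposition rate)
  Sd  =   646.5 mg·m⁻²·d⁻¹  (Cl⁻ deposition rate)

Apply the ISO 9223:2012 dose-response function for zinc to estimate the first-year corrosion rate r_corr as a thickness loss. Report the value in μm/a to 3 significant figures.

zinc: T≤10 °C ⇒ hinge +0.038·(-11.4−10) = -0.8132
  sulphur-dioxide contribution → 0.9171 μm/a
  chloride contribution → 0.465 μm/a
  ⇒ r_corr(zinc) = 1.382 μm/a

r_corr = 1.38 μm/a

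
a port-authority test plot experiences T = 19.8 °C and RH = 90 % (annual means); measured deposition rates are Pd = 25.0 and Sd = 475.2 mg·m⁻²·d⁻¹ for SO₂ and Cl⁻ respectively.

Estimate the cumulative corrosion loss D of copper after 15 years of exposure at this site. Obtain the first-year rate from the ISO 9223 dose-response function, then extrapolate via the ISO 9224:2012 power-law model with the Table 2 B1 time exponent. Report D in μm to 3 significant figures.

D(15) = 29.1 μm

copper: temperature factor f = -0.080·(9.8) = -0.7840
  SO₂ term: 0.0053·25.0^0.26·exp(0.059·90-0.7840) = 1.131
  Sd branch = 0.01025·Sd^0.27·e^(0.036·RH+0.049·T) = 3.647 μm/a
  sum: 1.131 + 3.647 → r_corr = 4.778 μm/a
Power-law: D(15) = r_corr · 15^0.667
  D(15) = 4.778 × 15^0.667 = 4.778 × 6.088 = 29.09 μm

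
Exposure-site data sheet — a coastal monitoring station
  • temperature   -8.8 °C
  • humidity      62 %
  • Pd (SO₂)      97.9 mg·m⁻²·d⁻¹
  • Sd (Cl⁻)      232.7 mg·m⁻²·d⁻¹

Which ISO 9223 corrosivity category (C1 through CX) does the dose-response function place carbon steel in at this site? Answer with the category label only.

carbon steel: T≤10 °C ⇒ hinge +0.150·(-8.8−10) = -2.8200
  sulphur-dioxide contribution → 3.954 μm/a
  chloride contribution → 16.28 μm/a
  total first-year rate 20.24 μm/a
20.2 μm/a falls in (1.3, 25] for carbon steel → category C2

C2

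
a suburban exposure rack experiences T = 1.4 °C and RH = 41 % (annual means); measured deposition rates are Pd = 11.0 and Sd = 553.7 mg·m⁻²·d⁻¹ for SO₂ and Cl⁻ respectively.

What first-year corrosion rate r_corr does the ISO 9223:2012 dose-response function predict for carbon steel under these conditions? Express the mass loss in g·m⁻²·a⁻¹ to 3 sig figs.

r_corr = 195 g·m⁻²·a⁻¹

carbon steel: T≤10 °C ⇒ hinge +0.150·(1.4−10) = -1.2900
  Pd branch = 1.77·Pd^0.52·e^(0.02·RH+f) = 3.849 μm/a
  Cl⁻ term: 0.102·553.7^0.62·exp(0.033·41+0.04·1.4) = 20.96
  r_corr = 3.849 + 20.96 = 24.81 μm/a
Convert to mass loss: 24.81 μm/a × 7.85 g/cm³ = 194.7 g·m⁻²·a⁻¹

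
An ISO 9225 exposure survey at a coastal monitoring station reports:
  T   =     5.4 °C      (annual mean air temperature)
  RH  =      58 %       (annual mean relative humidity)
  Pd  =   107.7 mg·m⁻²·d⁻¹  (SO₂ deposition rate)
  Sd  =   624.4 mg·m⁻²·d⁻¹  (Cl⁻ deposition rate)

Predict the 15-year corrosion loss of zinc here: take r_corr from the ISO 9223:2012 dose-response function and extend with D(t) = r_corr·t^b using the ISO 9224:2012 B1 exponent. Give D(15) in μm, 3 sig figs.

zinc: f(T) = +0.038·(T−10) [T≤10 °C] = -0.1748
  SO₂ term: 0.0129·107.7^0.44·exp(0.046·58-0.1748) = 1.223
  Cl⁻ term: 0.0175·624.4^0.57·exp(0.008·58+0.085·5.4) = 1.727
  sum: 1.223 + 1.727 → r_corr = 2.95 μm/a
Power-law: D(15) = r_corr · 15^0.813
  D(15) = 2.95 × 15^0.813 = 2.95 × 9.04 = 26.67 μm

D(15) = 26.7 μm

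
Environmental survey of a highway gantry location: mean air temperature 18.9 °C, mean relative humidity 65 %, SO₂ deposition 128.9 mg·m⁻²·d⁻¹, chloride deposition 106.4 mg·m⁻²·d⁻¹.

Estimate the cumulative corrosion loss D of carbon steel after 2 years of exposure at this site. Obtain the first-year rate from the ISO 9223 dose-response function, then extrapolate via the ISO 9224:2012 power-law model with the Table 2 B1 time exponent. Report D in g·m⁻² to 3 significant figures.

carbon steel: T>10 °C ⇒ hinge -0.054·(18.9−10) = -0.4806
  Pd branch = 1.77·Pd^0.52·e^(0.02·RH+f) = 50.25 μm/a
  Sd branch = 0.102·Sd^0.62·e^(0.033·RH+0.04·T) = 33.51 μm/a
  sum: 50.25 + 33.51 → r_corr = 83.76 μm/a
Power-law: D(2) = r_corr · 2^0.523
  D(2) = 83.76 × 2^0.523 = 83.76 × 1.437 = 120.4 μm
  Mass loss = 120.4 μm × 7.85 g/cm³ = 944.9 g·m⁻²

D(2) = 945 g·m⁻²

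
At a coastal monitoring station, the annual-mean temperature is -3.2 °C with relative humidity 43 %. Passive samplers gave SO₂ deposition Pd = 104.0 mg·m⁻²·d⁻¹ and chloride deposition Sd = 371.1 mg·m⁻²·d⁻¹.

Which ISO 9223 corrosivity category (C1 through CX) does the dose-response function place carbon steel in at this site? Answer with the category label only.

C2

carbon steel: f(T) = +0.150·(T−10) [T≤10 °C] = -1.9800
  Pd branch = 1.77·Pd^0.52·e^(0.02·RH+f) = 6.463 μm/a
  Sd branch = 0.102·Sd^0.62·e^(0.033·RH+0.04·T) = 14.53 μm/a
  sum: 6.463 + 14.53 → r_corr = 21 μm/a
ISO 9223 Table 2 (carbon steel): 1.3 < 21 ≤ 25 μm/a ⇒ C2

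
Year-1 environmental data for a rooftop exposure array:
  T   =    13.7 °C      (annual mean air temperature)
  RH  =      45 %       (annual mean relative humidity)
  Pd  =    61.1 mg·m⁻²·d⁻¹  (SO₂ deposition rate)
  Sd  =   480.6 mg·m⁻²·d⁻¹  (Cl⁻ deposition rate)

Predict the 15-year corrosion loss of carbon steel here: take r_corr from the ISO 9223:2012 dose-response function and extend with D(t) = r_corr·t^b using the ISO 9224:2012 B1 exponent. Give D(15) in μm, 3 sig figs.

carbon steel: f(T) = -0.054·(T−10) [T>10 °C] = -0.1998
  Pd branch = 1.77·Pd^0.52·e^(0.02·RH+f) = 30.26 μm/a
  Cl⁻ term: 0.102·480.6^0.62·exp(0.033·45+0.04·13.7) = 35.83
  r_corr = 30.26 + 35.83 = 66.08 μm/a
Power-law: D(15) = r_corr · 15^0.523
  D(15) = 66.08 × 15^0.523 = 66.08 × 4.122 = 272.4 μm

D(15) = 272 μm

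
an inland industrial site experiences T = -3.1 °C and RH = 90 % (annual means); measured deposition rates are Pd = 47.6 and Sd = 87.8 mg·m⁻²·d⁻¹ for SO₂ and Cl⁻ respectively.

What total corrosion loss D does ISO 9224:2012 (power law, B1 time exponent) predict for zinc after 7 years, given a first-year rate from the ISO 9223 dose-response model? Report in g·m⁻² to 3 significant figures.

D(7) = 106 g·m⁻²

zinc: temperature factor f = +0.038·(-13.1) = -0.4978
  SO₂ term: 0.0129·47.6^0.44·exp(0.046·90-0.4978) = 2.695
  Sd branch = 0.0175·Sd^0.57·e^(0.008·RH+0.085·T) = 0.3541 μm/a
  r_corr = 2.695 + 0.3541 = 3.049 μm/a
Power-law: D(7) = r_corr · 7^0.813
  D(7) = 3.049 × 7^0.813 = 3.049 × 4.865 = 14.83 μm
  Mass loss = 14.83 μm × 7.14 g/cm³ = 105.9 g·m⁻²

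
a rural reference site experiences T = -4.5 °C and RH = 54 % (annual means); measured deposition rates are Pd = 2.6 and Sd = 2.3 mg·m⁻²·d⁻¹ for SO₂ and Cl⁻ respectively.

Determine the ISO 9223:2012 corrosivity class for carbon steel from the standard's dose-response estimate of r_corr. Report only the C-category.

carbon steel: f(T) = +0.150·(T−10) [T≤10 °C] = -2.1750
  Pd branch = 1.77·Pd^0.52·e^(0.02·RH+f) = 0.9732 μm/a
  Sd branch = 0.102·Sd^0.62·e^(0.033·RH+0.04·T) = 0.8484 μm/a
  r_corr = 0.9732 + 0.8484 = 1.822 μm/a
1.82 μm/a falls in (1.3, 25] for carbon steel → category C2

C2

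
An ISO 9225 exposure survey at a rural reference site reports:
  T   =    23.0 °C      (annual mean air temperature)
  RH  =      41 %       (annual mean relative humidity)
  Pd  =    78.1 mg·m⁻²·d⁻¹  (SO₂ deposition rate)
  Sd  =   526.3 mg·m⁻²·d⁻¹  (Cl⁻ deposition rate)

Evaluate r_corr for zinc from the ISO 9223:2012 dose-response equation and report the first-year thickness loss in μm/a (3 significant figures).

r_corr = 6.33 μm/a

zinc: T>10 °C ⇒ hinge -0.071·(23.0−10) = -0.9230
  SO₂ term: 0.0129·78.1^0.44·exp(0.046·41-0.9230) = 0.2299
  Cl⁻ term: 0.0175·526.3^0.57·exp(0.008·41+0.085·23.0) = 6.104
  r_corr = 0.2299 + 6.104 = 6.334 μm/a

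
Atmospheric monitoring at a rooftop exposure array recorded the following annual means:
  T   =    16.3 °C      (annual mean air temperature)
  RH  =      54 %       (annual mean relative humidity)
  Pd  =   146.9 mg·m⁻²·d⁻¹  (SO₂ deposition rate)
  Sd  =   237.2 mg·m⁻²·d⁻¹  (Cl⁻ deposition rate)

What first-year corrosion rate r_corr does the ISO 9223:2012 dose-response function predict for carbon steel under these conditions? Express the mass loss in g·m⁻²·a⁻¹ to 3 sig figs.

carbon steel: temperature factor f = -0.054·(6.3) = -0.3402
  SO₂ term: 1.77·146.9^0.52·exp(0.02·54-0.3402) = 49.67
  Sd branch = 0.102·Sd^0.62·e^(0.033·RH+0.04·T) = 34.53 μm/a
  sum: 49.67 + 34.53 → r_corr = 84.21 μm/a
Convert to mass loss: 84.21 μm/a × 7.85 g/cm³ = 661 g·m⁻²·a⁻¹

r_corr = 661 g·m⁻²·a⁻¹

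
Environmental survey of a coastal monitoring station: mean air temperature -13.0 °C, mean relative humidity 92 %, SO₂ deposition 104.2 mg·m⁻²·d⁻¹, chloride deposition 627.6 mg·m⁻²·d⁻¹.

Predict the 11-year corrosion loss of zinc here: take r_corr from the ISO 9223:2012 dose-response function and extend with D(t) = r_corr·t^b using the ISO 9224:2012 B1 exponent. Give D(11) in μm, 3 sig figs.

D(11) = 23.5 μm

zinc: T≤10 °C ⇒ hinge +0.038·(-13.0−10) = -0.8740
  Pd branch = 0.0129·Pd^0.44·e^(0.046·RH+f) = 2.863 μm/a
  Sd branch = 0.0175·Sd^0.57·e^(0.008·RH+0.085·T) = 0.4758 μm/a
  sum: 2.863 + 0.4758 → r_corr = 3.339 μm/a
ISO 9224: D(t) = r_corr · t^b with b = 0.813 (zinc, B1)
  D(11) = 3.339 × 11^0.813 = 3.339 × 7.025 = 23.46 μm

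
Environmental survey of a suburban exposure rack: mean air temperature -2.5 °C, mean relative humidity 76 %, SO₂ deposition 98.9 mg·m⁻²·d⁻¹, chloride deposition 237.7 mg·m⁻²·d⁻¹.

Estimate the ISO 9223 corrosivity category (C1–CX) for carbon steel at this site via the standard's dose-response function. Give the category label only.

carbon steel: temperature factor f = +0.150·(-12.5) = -1.8750
  Pd branch = 1.77·Pd^0.52·e^(0.02·RH+f) = 13.53 μm/a
  Sd branch = 0.102·Sd^0.62·e^(0.033·RH+0.04·T) = 33.69 μm/a
  sum: 13.53 + 33.69 → r_corr = 47.22 μm/a
Category bounds: 25…50 μm/a bracket r_corr ⇒ C3

C3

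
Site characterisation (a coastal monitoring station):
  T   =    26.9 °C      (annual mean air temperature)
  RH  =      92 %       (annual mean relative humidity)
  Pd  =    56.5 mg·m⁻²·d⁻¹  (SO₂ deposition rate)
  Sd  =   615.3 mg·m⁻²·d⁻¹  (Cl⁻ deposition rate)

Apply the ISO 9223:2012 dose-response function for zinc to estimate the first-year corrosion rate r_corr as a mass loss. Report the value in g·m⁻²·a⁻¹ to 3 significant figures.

zinc: T>10 °C ⇒ hinge -0.071·(26.9−10) = -1.1999
  sulphur-dioxide contribution → 1.579 μm/a
  chloride contribution → 13.98 μm/a
  total first-year rate 15.56 μm/a
Convert to mass loss: 15.56 μm/a × 7.14 g/cm³ = 111.1 g·m⁻²·a⁻¹

r_corr = 111 g·m⁻²·a⁻¹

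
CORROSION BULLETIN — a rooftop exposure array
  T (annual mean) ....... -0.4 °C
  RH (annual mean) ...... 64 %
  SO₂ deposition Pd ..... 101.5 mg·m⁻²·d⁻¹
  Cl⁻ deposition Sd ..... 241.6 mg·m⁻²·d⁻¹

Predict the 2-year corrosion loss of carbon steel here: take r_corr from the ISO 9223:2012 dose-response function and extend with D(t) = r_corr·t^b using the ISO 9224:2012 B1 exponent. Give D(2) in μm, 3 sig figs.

D(2) = 57.0 μm

carbon steel: f(T) = +0.150·(T−10) [T≤10 °C] = -1.5600
  sulphur-dioxide contribution → 14.78 μm/a
  chloride contribution → 24.91 μm/a
  ⇒ r_corr(carbon steel) = 39.69 μm/a
ISO 9224: D(t) = r_corr · t^b with b = 0.523 (carbon steel, B1)
  D(2) = 39.69 × 2^0.523 = 39.69 × 1.437 = 57.04 μm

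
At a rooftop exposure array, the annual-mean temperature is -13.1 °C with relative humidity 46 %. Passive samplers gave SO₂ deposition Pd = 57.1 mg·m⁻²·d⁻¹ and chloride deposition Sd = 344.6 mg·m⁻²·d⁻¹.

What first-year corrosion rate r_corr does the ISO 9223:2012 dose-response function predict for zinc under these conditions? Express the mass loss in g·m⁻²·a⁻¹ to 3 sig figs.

r_corr = 3.54 g·m⁻²·a⁻¹

zinc: temperature factor f = +0.038·(-23.1) = -0.8778
  Pd branch = 0.0129·Pd^0.44·e^(0.046·RH+f) = 0.2638 μm/a
  Sd branch = 0.0175·Sd^0.57·e^(0.008·RH+0.085·T) = 0.232 μm/a
  r_corr = 0.2638 + 0.232 = 0.4958 μm/a
Convert to mass loss: 0.4958 μm/a × 7.14 g/cm³ = 3.54 g·m⁻²·a⁻¹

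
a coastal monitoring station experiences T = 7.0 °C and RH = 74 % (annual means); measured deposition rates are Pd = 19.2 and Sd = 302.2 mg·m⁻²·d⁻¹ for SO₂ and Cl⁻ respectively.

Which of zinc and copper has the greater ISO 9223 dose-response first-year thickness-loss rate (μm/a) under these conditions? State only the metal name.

zinc

zinc: temperature factor f = +0.038·(-3.0) = -0.1140
  Pd branch = 0.0129·Pd^0.44·e^(0.046·RH+f) = 1.271 μm/a
  Cl⁻ term: 0.0175·302.2^0.57·exp(0.008·74+0.085·7.0) = 1.487
  sum: 1.271 + 1.487 → r_corr = 2.758 μm/a
copper: f(T) = +0.126·(T−10) [T≤10 °C] = -0.3780
  Pd branch = 0.0053·Pd^0.26·e^(0.059·RH+f) = 0.6165 μm/a
  Sd branch = 0.01025·Sd^0.27·e^(0.036·RH+0.049·T) = 0.969 μm/a
  sum: 0.6165 + 0.969 → r_corr = 1.585 μm/a
Ordering by μm/a: zinc (2.76) > copper (1.59)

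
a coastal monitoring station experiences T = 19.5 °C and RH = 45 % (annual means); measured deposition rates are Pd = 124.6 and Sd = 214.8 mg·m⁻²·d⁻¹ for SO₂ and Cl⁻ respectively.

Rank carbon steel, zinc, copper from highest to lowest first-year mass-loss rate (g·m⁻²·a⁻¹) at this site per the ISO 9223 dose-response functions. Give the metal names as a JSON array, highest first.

carbon steel: temperature factor f = -0.054·(9.5) = -0.5130
  Pd branch = 1.77·Pd^0.52·e^(0.02·RH+f) = 32.04 μm/a
  Cl⁻ term: 0.102·214.8^0.62·exp(0.033·45+0.04·19.5) = 27.42
  r_corr = 32.04 + 27.42 = 59.47 μm/a
  mass loss = 59.47 μm/a × 7.85 g/cm³ = 466.8 g·m⁻²·a⁻¹
zinc: temperature factor f = -0.071·(9.5) = -0.6745
  Pd branch = 0.0129·Pd^0.44·e^(0.046·RH+f) = 0.4352 μm/a
  Cl⁻ term: 0.0175·214.8^0.57·exp(0.008·45+0.085·19.5) = 2.809
  r_corr = 0.4352 + 2.809 = 3.244 μm/a
  mass loss = 3.244 μm/a × 7.14 g/cm³ = 23.16 g·m⁻²·a⁻¹
copper: temperature factor f = -0.080·(9.5) = -0.7600
  SO₂ term: 0.0053·124.6^0.26·exp(0.059·45-0.7600) = 0.1236
  Sd branch = 0.01025·Sd^0.27·e^(0.036·RH+0.049·T) = 0.574 μm/a
  sum: 0.1236 + 0.574 → r_corr = 0.6976 μm/a
  mass loss = 0.6976 μm/a × 8.96 g/cm³ = 6.251 g·m⁻²·a⁻¹
Ordering by g·m⁻²·a⁻¹: carbon steel (467) > zinc (23.2) > copper (6.25)

["carbon steel", "zinc", "copper"]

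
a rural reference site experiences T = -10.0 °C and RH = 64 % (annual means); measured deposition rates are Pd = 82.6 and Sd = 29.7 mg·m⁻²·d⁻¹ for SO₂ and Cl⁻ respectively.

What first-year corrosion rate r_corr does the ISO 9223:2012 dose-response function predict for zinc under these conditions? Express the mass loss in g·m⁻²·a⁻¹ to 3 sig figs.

r_corr = 6.32 g·m⁻²·a⁻¹

zinc: f(T) = +0.038·(T−10) [T≤10 °C] = -0.7600
  Pd branch = 0.0129·Pd^0.44·e^(0.046·RH+f) = 0.799 μm/a
  Sd branch = 0.0175·Sd^0.57·e^(0.008·RH+0.085·T) = 0.08624 μm/a
  r_corr = 0.799 + 0.08624 = 0.8853 μm/a
Convert to mass loss: 0.8853 μm/a × 7.14 g/cm³ = 6.321 g·m⁻²·a⁻¹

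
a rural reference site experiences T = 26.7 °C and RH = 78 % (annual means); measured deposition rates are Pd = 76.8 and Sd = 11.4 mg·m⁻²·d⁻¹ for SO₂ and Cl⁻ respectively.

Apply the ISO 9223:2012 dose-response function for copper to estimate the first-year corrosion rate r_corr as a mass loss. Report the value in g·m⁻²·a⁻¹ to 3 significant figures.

r_corr = 14.7 g·m⁻²·a⁻¹

copper: T>10 °C ⇒ hinge -0.080·(26.7−10) = -1.3360
  SO₂ term: 0.0053·76.8^0.26·exp(0.059·78-1.3360) = 0.4294
  Cl⁻ term: 0.01025·11.4^0.27·exp(0.036·78+0.049·26.7) = 1.213
  r_corr = 0.4294 + 1.213 = 1.642 μm/a
Convert to mass loss: 1.642 μm/a × 8.96 g/cm³ = 14.71 g·m⁻²·a⁻¹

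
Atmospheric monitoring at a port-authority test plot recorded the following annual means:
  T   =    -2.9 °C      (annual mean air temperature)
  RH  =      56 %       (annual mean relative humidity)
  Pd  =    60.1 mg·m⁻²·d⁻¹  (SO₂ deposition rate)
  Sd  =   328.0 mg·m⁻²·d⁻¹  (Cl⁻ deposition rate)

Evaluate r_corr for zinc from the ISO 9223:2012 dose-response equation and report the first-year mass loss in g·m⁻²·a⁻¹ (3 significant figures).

r_corr = 8.65 g·m⁻²·a⁻¹

zinc: f(T) = +0.038·(T−10) [T≤10 °C] = -0.4902
  SO₂ term: 0.0129·60.1^0.44·exp(0.046·56-0.4902) = 0.6297
  Sd branch = 0.0175·Sd^0.57·e^(0.008·RH+0.085·T) = 0.5816 μm/a
  sum: 0.6297 + 0.5816 → r_corr = 1.211 μm/a
Convert to mass loss: 1.211 μm/a × 7.14 g/cm³ = 8.649 g·m⁻²·a⁻¹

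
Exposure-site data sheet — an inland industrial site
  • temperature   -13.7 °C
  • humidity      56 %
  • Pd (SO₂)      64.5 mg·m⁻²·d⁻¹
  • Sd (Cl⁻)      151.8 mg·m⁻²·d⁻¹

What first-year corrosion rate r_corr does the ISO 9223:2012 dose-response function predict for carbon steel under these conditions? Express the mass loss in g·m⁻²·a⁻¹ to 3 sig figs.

r_corr = 76.8 g·m⁻²·a⁻¹

carbon steel: f(T) = +0.150·(T−10) [T≤10 °C] = -3.5550
  SO₂ term: 1.77·64.5^0.52·exp(0.02·56-3.5550) = 1.353
  Sd branch = 0.102·Sd^0.62·e^(0.033·RH+0.04·T) = 8.425 μm/a
  r_corr = 1.353 + 8.425 = 9.778 μm/a
Convert to mass loss: 9.778 μm/a × 7.85 g/cm³ = 76.76 g·m⁻²·a⁻¹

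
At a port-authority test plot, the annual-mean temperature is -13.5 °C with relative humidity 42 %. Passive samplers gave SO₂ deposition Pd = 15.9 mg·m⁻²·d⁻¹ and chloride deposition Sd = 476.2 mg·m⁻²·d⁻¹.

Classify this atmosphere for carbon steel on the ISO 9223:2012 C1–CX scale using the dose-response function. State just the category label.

C2

carbon steel: f(T) = +0.150·(T−10) [T≤10 °C] = -3.5250
  sulphur-dioxide contribution → 0.5089 μm/a
  chloride contribution → 10.87 μm/a
  ⇒ r_corr(carbon steel) = 11.38 μm/a
ISO 9223 Table 2 (carbon steel): 1.3 < 11.4 ≤ 25 μm/a ⇒ C2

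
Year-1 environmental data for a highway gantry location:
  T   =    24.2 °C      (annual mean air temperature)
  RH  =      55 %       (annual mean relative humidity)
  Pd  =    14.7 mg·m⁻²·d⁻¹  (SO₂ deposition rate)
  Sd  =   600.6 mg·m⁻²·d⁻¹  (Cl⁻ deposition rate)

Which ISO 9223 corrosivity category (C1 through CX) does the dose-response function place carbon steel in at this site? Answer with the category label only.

carbon steel: T>10 °C ⇒ hinge -0.054·(24.2−10) = -0.7668
  sulphur-dioxide contribution → 9.993 μm/a
  chloride contribution → 87.09 μm/a
  ⇒ r_corr(carbon steel) = 97.08 μm/a
97.1 μm/a falls in (80, 200] for carbon steel → category C5

C5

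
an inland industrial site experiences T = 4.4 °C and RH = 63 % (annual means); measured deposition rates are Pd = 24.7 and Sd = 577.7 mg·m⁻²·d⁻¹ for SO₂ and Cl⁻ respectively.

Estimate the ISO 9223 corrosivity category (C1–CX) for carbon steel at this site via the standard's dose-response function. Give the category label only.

carbon steel: T≤10 °C ⇒ hinge +0.150·(4.4−10) = -0.8400
  Pd branch = 1.77·Pd^0.52·e^(0.02·RH+f) = 14.28 μm/a
  Sd branch = 0.102·Sd^0.62·e^(0.033·RH+0.04·T) = 50.14 μm/a
  sum: 14.28 + 50.14 → r_corr = 64.42 μm/a
64.4 μm/a falls in (50, 80] for carbon steel → category C4

C4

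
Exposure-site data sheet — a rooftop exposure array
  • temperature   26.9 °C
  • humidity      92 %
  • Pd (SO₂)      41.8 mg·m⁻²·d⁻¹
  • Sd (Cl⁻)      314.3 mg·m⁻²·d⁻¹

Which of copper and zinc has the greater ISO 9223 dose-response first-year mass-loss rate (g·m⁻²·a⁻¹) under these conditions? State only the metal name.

zinc

copper: temperature factor f = -0.080·(16.9) = -1.3520
  Pd branch = 0.0053·Pd^0.26·e^(0.059·RH+f) = 0.8241 μm/a
  Cl⁻ term: 0.01025·314.3^0.27·exp(0.036·92+0.049·26.9) = 4.964
  sum: 0.8241 + 4.964 → r_corr = 5.788 μm/a
  mass loss = 5.788 μm/a × 8.96 g/cm³ = 51.86 g·m⁻²·a⁻¹
zinc: f(T) = -0.071·(T−10) [T>10 °C] = -1.1999
  SO₂ term: 0.0129·41.8^0.44·exp(0.046·92-1.1999) = 1.383
  Cl⁻ term: 0.0175·314.3^0.57·exp(0.008·92+0.085·26.9) = 9.532
  r_corr = 1.383 + 9.532 = 10.91 μm/a
  mass loss = 10.91 μm/a × 7.14 g/cm³ = 77.93 g·m⁻²·a⁻¹
Ordering by g·m⁻²·a⁻¹: zinc (77.9) > copper (51.9)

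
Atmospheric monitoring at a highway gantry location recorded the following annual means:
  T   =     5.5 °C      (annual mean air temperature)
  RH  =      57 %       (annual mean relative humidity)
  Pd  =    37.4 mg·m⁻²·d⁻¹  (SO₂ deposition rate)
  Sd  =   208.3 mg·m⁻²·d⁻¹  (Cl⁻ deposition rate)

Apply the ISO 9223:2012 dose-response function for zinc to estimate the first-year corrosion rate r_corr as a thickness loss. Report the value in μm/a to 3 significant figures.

zinc: T≤10 °C ⇒ hinge +0.038·(5.5−10) = -0.1710
  Pd branch = 0.0129·Pd^0.44·e^(0.046·RH+f) = 0.7364 μm/a
  Sd branch = 0.0175·Sd^0.57·e^(0.008·RH+0.085·T) = 0.9242 μm/a
  sum: 0.7364 + 0.9242 → r_corr = 1.661 μm/a

r_corr = 1.66 μm/a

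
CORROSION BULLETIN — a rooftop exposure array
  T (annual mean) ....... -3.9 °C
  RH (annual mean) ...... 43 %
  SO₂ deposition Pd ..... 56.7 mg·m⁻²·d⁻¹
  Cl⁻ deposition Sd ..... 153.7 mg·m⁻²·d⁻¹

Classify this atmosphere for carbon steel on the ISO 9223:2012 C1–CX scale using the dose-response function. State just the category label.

carbon steel: temperature factor f = +0.150·(-13.9) = -2.0850
  SO₂ term: 1.77·56.7^0.52·exp(0.02·43-2.0850) = 4.244
  Sd branch = 0.102·Sd^0.62·e^(0.033·RH+0.04·T) = 8.182 μm/a
  r_corr = 4.244 + 8.182 = 12.43 μm/a
Category bounds: 1.3…25 μm/a bracket r_corr ⇒ C2

C2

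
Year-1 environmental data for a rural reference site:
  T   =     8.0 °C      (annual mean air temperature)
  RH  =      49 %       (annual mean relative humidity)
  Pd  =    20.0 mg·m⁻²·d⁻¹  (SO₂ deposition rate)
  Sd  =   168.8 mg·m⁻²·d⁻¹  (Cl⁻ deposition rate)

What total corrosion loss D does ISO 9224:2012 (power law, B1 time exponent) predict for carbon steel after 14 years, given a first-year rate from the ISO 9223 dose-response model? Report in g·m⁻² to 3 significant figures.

carbon steel: T≤10 °C ⇒ hinge +0.150·(8.0−10) = -0.3000
  SO₂ term: 1.77·20.0^0.52·exp(0.02·49-0.3000) = 16.59
  Cl⁻ term: 0.102·168.8^0.62·exp(0.033·49+0.04·8.0) = 17.01
  sum: 16.59 + 17.01 → r_corr = 33.6 μm/a
ISO 9224: D(t) = r_corr · t^b with b = 0.523 (carbon steel, B1)
  D(14) = 33.6 × 14^0.523 = 33.6 × 3.976 = 133.6 μm
  Mass loss = 133.6 μm × 7.85 g/cm³ = 1049 g·m⁻²

D(14) = 1.05e+03 g·m⁻²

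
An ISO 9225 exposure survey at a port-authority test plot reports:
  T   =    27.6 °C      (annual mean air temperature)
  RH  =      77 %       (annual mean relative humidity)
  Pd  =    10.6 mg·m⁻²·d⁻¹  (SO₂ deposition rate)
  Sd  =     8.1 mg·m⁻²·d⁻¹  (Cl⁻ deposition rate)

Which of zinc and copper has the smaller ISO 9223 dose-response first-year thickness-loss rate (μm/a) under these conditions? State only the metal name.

copper

zinc: T>10 °C ⇒ hinge -0.071·(27.6−10) = -1.2496
  SO₂ term: 0.0129·10.6^0.44·exp(0.046·77-1.2496) = 0.3608
  Cl⁻ term: 0.0175·8.1^0.57·exp(0.008·77+0.085·27.6) = 1.115
  sum: 0.3608 + 1.115 → r_corr = 1.476 μm/a
copper: T>10 °C ⇒ hinge -0.080·(27.6−10) = -1.4080
  Pd branch = 0.0053·Pd^0.26·e^(0.059·RH+f) = 0.2251 μm/a
  Cl⁻ term: 0.01025·8.1^0.27·exp(0.036·77+0.049·27.6) = 1.115
  sum: 0.2251 + 1.115 → r_corr = 1.34 μm/a
Ordering by μm/a: zinc (1.48) > copper (1.34)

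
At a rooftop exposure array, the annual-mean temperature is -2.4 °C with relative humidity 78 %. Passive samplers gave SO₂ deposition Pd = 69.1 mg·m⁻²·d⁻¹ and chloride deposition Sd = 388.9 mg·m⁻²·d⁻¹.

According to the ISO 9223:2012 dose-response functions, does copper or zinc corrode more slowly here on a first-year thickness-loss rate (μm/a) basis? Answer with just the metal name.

copper

copper: f(T) = +0.126·(T−10) [T≤10 °C] = -1.5624
  Pd branch = 0.0053·Pd^0.26·e^(0.059·RH+f) = 0.3331 μm/a
  Sd branch = 0.01025·Sd^0.27·e^(0.036·RH+0.049·T) = 0.7558 μm/a
  sum: 0.3331 + 0.7558 → r_corr = 1.089 μm/a
zinc: f(T) = +0.038·(T−10) [T≤10 °C] = -0.4712
  Pd branch = 0.0129·Pd^0.44·e^(0.046·RH+f) = 1.877 μm/a
  Sd branch = 0.0175·Sd^0.57·e^(0.008·RH+0.085·T) = 0.7974 μm/a
  sum: 1.877 + 0.7974 → r_corr = 2.675 μm/a
Ordering by μm/a: zinc (2.67) > copper (1.09)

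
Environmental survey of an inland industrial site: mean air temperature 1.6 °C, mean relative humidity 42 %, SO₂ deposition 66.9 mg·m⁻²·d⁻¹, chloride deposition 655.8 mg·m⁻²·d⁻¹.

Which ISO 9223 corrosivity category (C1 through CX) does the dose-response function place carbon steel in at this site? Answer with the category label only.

C3

carbon steel: temperature factor f = +0.150·(-8.4) = -1.2600
  SO₂ term: 1.77·66.9^0.52·exp(0.02·42-1.2600) = 10.35
  Cl⁻ term: 0.102·655.8^0.62·exp(0.033·42+0.04·1.6) = 24.25
  sum: 10.35 + 24.25 → r_corr = 34.6 μm/a
Category bounds: 25…50 μm/a bracket r_corr ⇒ C3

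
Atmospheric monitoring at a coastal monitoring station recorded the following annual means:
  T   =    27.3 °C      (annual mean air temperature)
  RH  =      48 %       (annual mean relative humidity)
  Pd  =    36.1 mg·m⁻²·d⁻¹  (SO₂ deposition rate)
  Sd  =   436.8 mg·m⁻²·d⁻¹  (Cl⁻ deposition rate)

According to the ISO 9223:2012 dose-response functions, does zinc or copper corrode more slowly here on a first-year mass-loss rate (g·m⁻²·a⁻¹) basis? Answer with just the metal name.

zinc: T>10 °C ⇒ hinge -0.071·(27.3−10) = -1.2283
  SO₂ term: 0.0129·36.1^0.44·exp(0.046·48-1.2283) = 0.1665
  Cl⁻ term: 0.0175·436.8^0.57·exp(0.008·48+0.085·27.3) = 8.367
  sum: 0.1665 + 8.367 → r_corr = 8.533 μm/a
  mass loss = 8.533 μm/a × 7.14 g/cm³ = 60.93 g·m⁻²·a⁻¹
copper: T>10 °C ⇒ hinge -0.080·(27.3−10) = -1.3840
  Pd branch = 0.0053·Pd^0.26·e^(0.059·RH+f) = 0.05729 μm/a
  Cl⁻ term: 0.01025·436.8^0.27·exp(0.036·48+0.049·27.3) = 1.135
  r_corr = 0.05729 + 1.135 = 1.192 μm/a
  mass loss = 1.192 μm/a × 8.96 g/cm³ = 10.68 g·m⁻²·a⁻¹
Ordering by g·m⁻²·a⁻¹: zinc (60.9) > copper (10.7)

copper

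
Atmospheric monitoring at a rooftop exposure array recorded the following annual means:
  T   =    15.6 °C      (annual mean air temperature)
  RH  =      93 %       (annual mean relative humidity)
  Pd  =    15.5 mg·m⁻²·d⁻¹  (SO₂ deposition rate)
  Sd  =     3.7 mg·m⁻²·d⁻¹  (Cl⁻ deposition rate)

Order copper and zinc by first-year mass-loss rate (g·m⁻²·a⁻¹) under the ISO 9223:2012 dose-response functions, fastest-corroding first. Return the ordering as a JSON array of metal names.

["copper", "zinc"]

copper: T>10 °C ⇒ hinge -0.080·(15.6−10) = -0.4480
  Pd branch = 0.0053·Pd^0.26·e^(0.059·RH+f) = 1.668 μm/a
  Sd branch = 0.01025·Sd^0.27·e^(0.036·RH+0.049·T) = 0.8915 μm/a
  sum: 1.668 + 0.8915 → r_corr = 2.559 μm/a
  mass loss = 2.559 μm/a × 8.96 g/cm³ = 22.93 g·m⁻²·a⁻¹
zinc: temperature factor f = -0.071·(5.6) = -0.3976
  SO₂ term: 0.0129·15.5^0.44·exp(0.046·93-0.3976) = 2.087
  Sd branch = 0.0175·Sd^0.57·e^(0.008·RH+0.085·T) = 0.2923 μm/a
  r_corr = 2.087 + 0.2923 = 2.38 μm/a
  mass loss = 2.38 μm/a × 7.14 g/cm³ = 16.99 g·m⁻²·a⁻¹
Ordering by g·m⁻²·a⁻¹: copper (22.9) > zinc (17)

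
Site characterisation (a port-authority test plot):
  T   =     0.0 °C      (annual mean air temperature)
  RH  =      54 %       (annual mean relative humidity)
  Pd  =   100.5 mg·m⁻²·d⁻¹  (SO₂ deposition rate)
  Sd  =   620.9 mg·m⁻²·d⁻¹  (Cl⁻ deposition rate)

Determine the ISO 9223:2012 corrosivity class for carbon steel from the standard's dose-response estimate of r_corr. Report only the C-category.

carbon steel: T≤10 °C ⇒ hinge +0.150·(0.0−10) = -1.5000
  SO₂ term: 1.77·100.5^0.52·exp(0.02·54-1.5000) = 12.78
  Sd branch = 0.102·Sd^0.62·e^(0.033·RH+0.04·T) = 32.67 μm/a
  r_corr = 12.78 + 32.67 = 45.46 μm/a
45.5 μm/a falls in (25, 50] for carbon steel → category C3

C3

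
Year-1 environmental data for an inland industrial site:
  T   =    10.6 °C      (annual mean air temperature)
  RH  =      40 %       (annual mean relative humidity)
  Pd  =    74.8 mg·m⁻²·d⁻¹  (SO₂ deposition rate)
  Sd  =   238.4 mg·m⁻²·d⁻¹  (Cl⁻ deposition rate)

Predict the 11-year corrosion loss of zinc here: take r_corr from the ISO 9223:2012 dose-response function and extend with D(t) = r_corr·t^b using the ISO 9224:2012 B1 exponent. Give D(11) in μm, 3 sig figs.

D(11) = 13.1 μm

zinc: temperature factor f = -0.071·(0.6) = -0.0426
  SO₂ term: 0.0129·74.8^0.44·exp(0.046·40-0.0426) = 0.5196
  Sd branch = 0.0175·Sd^0.57·e^(0.008·RH+0.085·T) = 1.344 μm/a
  sum: 0.5196 + 1.344 → r_corr = 1.864 μm/a
Long-term exponent b (ISO 9224 Table 2, B1) = 0.813
  D(11) = 1.864 × 11^0.813 = 1.864 × 7.025 = 13.09 μm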